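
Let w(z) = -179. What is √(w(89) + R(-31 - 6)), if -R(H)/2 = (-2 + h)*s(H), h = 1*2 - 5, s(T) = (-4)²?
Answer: I*√19 ≈ 4.3589*I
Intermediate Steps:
s(T) = 16
h = -3 (h = 2 - 5 = -3)
R(H) = 160 (R(H) = -2*(-2 - 3)*16 = -(-10)*16 = -2*(-80) = 160)
√(w(89) + R(-31 - 6)) = √(-179 + 160) = √(-19) = I*√19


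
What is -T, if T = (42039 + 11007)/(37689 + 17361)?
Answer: -8841/9175 ≈ -0.96360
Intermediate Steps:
T = 8841/9175 (T = 53046/55050 = 53046*(1/55050) = 8841/9175 ≈ 0.96360)
-T = -1*8841/9175 = -8841/9175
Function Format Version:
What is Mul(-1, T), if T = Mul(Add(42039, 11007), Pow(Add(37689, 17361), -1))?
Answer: Rational(-8841, 9175) ≈ -0.96360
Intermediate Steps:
T = Rational(8841, 9175) (T = Mul(53046, Pow(55050, -1)) = Mul(53046, Rational(1, 55050)) = Rational(8841, 9175) ≈ 0.96360)
Mul(-1, T) = Mul(-1, Rational(8841, 9175)) = Rational(-8841, 9175)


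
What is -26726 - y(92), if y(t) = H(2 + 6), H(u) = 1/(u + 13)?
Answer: -561247/21 ≈ -26726.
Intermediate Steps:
H(u) = 1/(13 + u)
y(t) = 1/21 (y(t) = 1/(13 + (2 + 6)) = 1/(13 + 8) = 1/21)
-26726 - y(92) = -26726 - 1*1/21 = -26726 - 1/21 = -561247/21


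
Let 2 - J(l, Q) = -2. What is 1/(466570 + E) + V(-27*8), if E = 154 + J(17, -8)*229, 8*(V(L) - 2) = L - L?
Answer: 935281/467640 ≈ 2.0000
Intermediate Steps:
V(L) = 2 (V(L) = 2 + (L - L)/8 = 2 + (⅛)*0 = 2 + 0 = 2)
J(l, Q) = 4 (J(l, Q) = 2 - 1*(-2) = 2 + 2 = 4)
E = 1070 (E = 154 + 4*229 = 154 + 916 = 1070)
1/(466570 + E) + V(-27*8) = 1/(466570 + 1070) + 2 = 1/467640 + 2 = 935281/467640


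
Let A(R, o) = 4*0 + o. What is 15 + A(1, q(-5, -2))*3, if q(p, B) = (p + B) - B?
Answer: 0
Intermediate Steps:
q(p, B) = p (q(p, B) = (B + p) - B = p)
A(R, o) = o (A(R, o) = 0 + o = o)
15 + A(1, q(-5, -2))*3 = 15 - 5*3 = 15 - 15 = 0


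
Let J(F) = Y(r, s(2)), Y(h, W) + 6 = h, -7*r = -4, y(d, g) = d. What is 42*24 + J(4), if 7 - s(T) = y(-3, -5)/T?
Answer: 7018/7 ≈ 1002.6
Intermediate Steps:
r = 4/7 (r = -1/7*(-4) = 4/7 ≈ 0.57143)
s(T) = 7 + 3/T (s(T) = 7 - (-3)/T = 7 + 3/T)
Y(h, W) = -6 + h
J(F) = -38/7 (J(F) = -6 + 4/7 = -38/7)
42*24 + J(4) = 42*24 - 38/7 = 1008 - 38/7 = 7018/7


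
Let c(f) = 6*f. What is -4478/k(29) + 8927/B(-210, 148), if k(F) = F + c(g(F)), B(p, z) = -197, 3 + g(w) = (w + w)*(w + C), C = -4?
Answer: -78645263/1716067 ≈ -45.829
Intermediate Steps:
g(w) = -3 + 2*w*(-4 + w) (g(w) = -3 + (w + w)*(w - 4) = -3 + (2*w)*(-4 + w) = -3 + 2*w*(-4 + w))
k(F) = -18 - 47*F + 12*F² (k(F) = F + 6*(-3 - 8*F + 2*F²) = F + (-18 - 48*F + 12*F²) = -18 - 47*F + 12*F²)
-4478/k(29) + 8927/B(-210, 148) = -4478/(-18 - 47*29 + 12*29²) + 8927/(-197) = -4478/(-18 - 1363 + 12*841) + 8927*(-1/197) = -4478/(-18 - 1363 + 10092) - 8927/197 = -4478/8711 - 8927/197 = -78645263/1716067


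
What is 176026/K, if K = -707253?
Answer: -176026/707253 ≈ -0.24889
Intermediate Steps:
176026/K = 176026/(-707253) = 176026*(-1/707253) = -176026/707253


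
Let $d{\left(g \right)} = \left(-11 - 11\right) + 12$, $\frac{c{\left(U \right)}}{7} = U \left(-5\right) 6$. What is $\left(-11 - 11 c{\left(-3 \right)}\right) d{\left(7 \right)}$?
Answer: $69410$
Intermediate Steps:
$c{\left(U \right)} = - 210 U$ ($c{\left(U \right)} = 7 U \left(-5\right) 6 = 7 - 5 U 6 = 7 \left(- 30 U\right) = - 210 U$)
$d{\left(g \right)} = -10$ ($d{\left(g \right)} = -22 + 12 = -10$)
$\left(-11 - 11 c{\left(-3 \right)}\right) d{\left(7 \right)} = \left(-11 - 11 \left(\left(-210\right) \left(-3\right)\right)\right) \left(-10\right) = \left(-11 - 6930\right) \left(-10\right) = \left(-6941\right) \left(-10\right) = 69410$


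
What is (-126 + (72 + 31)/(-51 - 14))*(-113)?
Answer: 937109/65 ≈ 14417.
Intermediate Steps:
(-126 + (72 + 31)/(-51 - 14))*(-113) = (-126 + 103/(-65))*(-113) = (-126 + 103*(-1/65))*(-113) = (-126 - 103/65)*(-113) = -8293/65*(-113) = 937109/65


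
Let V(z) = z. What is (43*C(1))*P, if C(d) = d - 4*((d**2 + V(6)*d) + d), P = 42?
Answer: -55986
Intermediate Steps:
C(d) = -27*d - 4*d**2 (C(d) = d - 4*((d**2 + 6*d) + d) = d - 4*(d**2 + 7*d) = d + (-28*d - 4*d**2) = -27*d - 4*d**2)
(43*C(1))*P = (43*(-1*1*(27 + 4*1)))*42 = (43*(-1*1*(27 + 4)))*42 = (43*(-1*1*31))*42 = (43*(-31))*42 = -1333*42 = -55986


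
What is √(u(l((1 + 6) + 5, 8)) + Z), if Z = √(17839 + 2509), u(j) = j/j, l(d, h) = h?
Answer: √(1 + 2*√5087) ≈ 11.985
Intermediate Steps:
u(j) = 1
Z = 2*√5087 (Z = √20348 = 2*√5087 ≈ 142.65)
√(u(l((1 + 6) + 5, 8)) + Z) = √(1 + 2*√5087)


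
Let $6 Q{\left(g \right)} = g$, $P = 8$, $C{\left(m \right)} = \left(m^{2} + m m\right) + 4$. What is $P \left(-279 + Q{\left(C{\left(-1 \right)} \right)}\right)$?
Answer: $-2224$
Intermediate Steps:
$C{\left(m \right)} = 4 + 2 m^{2}$ ($C{\left(m \right)} = \left(m^{2} + m^{2}\right) + 4 = 2 m^{2} + 4 = 4 + 2 m^{2}$)
$Q{\left(g \right)} = \frac{g}{6}$
$P \left(-279 + Q{\left(C{\left(-1 \right)} \right)}\right) = 8 \left(-279 + \frac{4 + 2 \left(-1\right)^{2}}{6}\right) = 8 \left(-279 + \frac{4 + 2 \cdot 1}{6}\right) = 8 \left(-279 + \frac{4 + 2}{6}\right) = 8 \left(-279 + \frac{1}{6} \cdot 6\right) = 8 \left(-279 + 1\right) = 8 \left(-278\right) = -2224$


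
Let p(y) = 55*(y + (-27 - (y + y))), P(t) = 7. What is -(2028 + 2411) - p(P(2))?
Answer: -2569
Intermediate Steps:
p(y) = -1485 - 55*y (p(y) = 55*(y + (-27 - 2*y)) = 55*(-27 - y) = -1485 - 55*y)
-(2028 + 2411) - p(P(2)) = -(2028 + 2411) - (-1485 - 55*7) = -1*4439 - (-1485 - 385) = -4439 - 1*(-1870) = -4439 + 1870 = -2569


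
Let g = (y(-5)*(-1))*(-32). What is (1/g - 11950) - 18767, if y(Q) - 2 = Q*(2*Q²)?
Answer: -243770113/7936 ≈ -30717.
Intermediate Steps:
y(Q) = 2 + 2*Q³ (y(Q) = 2 + Q*(2*Q²) = 2 + 2*Q³)
g = -7936 (g = ((2 + 2*(-5)³)*(-1))*(-32) = ((2 + 2*(-125))*(-1))*(-32) = ((2 - 250)*(-1))*(-32) = -248*(-1)*(-32) = 248*(-32) = -7936)
(1/g - 11950) - 18767 = (1/(-7936) - 11950) - 18767 = (-1/7936 - 11950) - 18767 = -94835201/7936 - 18767 = -243770113/7936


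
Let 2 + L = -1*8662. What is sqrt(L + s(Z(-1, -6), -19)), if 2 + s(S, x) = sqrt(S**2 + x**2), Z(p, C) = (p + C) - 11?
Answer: sqrt(-8666 + sqrt(685)) ≈ 92.951*I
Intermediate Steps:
L = -8664 (L = -2 - 1*8662 = -2 - 8662 = -8664)
Z(p, C) = -11 + C + p (Z(p, C) = (C + p) - 11 = -11 + C + p)
s(S, x) = -2 + sqrt(S**2 + x**2)
sqrt(L + s(Z(-1, -6), -19)) = sqrt(-8664 + (-2 + sqrt((-11 - 6 - 1)**2 + (-19)**2))) = sqrt(-8664 + (-2 + sqrt((-18)**2 + 361))) = sqrt(-8664 + (-2 + sqrt(324 + 361))) = sqrt(-8664 + (-2 + sqrt(685))) = sqrt(-8666 + sqrt(685))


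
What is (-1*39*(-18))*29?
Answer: 20358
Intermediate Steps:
(-1*39*(-18))*29 = -39*(-18)*29 = 702*29 = 20358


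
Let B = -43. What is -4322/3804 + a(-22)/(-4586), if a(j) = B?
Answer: -2457140/2180643 ≈ -1.1268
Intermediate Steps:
a(j) = -43
-4322/3804 + a(-22)/(-4586) = -4322/3804 - 43/(-4586) = -4322*1/3804 - 43*(-1/4586) = -2161/1902 + 43/4586 = -2457140/2180643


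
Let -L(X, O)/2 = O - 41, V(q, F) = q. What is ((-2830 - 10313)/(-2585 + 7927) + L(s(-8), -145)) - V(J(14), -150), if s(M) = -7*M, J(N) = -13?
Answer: 2043527/5342 ≈ 382.54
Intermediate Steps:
s(M) = -7*M
L(X, O) = 82 - 2*O (L(X, O) = -2*(O - 41) = -2*(-41 + O) = 82 - 2*O)
((-2830 - 10313)/(-2585 + 7927) + L(s(-8), -145)) - V(J(14), -150) = ((-2830 - 10313)/(-2585 + 7927) + (82 - 2*(-145))) - 1*(-13) = (-13143/5342 + (82 + 290)) + 13 = (-13143*1/5342 + 372) + 13 = (-13143/5342 + 372) + 13 = 1974081/5342 + 13 = 2043527/5342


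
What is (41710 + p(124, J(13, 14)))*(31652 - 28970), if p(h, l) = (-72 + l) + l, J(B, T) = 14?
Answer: 111748212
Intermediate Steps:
p(h, l) = -72 + 2*l
(41710 + p(124, J(13, 14)))*(31652 - 28970) = (41710 + (-72 + 2*14))*(31652 - 28970) = (41710 + (-72 + 28))*2682 = (41710 - 44)*2682 = 41666*2682 = 111748212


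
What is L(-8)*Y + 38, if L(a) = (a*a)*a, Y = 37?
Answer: -18906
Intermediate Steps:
L(a) = a³ (L(a) = a²*a = a³)
L(-8)*Y + 38 = (-8)³*37 + 38 = -512*37 + 38 = -18944 + 38 = -18906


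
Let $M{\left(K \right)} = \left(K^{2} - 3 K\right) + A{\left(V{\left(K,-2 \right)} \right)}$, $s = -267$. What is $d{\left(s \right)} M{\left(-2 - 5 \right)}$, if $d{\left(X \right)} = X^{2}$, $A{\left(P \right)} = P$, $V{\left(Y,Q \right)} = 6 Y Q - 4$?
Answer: $10693350$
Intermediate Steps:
$V{\left(Y,Q \right)} = -4 + 6 Q Y$ ($V{\left(Y,Q \right)} = 6 Q Y - 4 = -4 + 6 Q Y$)
$M{\left(K \right)} = -4 + K^{2} - 15 K$ ($M{\left(K \right)} = \left(K^{2} - 3 K\right) + \left(-4 + 6 \left(-2\right) K\right) = \left(K^{2} - 3 K\right) - \left(4 + 12 K\right) = -4 + K^{2} - 15 K$)
$d{\left(s \right)} M{\left(-2 - 5 \right)} = \left(-267\right)^{2} \left(-4 + \left(-2 - 5\right)^{2} - 15 \left(-2 - 5\right)\right) = 71289 \left(-4 + \left(-7\right)^{2} - -105\right) = 71289 \left(-4 + 49 + 105\right) = 71289 \cdot 150 = 10693350$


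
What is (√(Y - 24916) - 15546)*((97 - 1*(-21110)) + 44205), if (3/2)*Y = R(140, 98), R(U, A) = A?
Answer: -1016894952 + 43608*I*√55914 ≈ -1.0169e+9 + 1.0312e+7*I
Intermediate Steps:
Y = 196/3 (Y = (⅔)*98 = 196/3 ≈ 65.333)
(√(Y - 24916) - 15546)*((97 - 1*(-21110)) + 44205) = (√(196/3 - 24916) - 15546)*((97 - 1*(-21110)) + 44205) = (√(-74552/3) - 15546)*((97 + 21110) + 44205) = (2*I*√55914/3 - 15546)*(21207 + 44205) = (-15546 + 2*I*√55914/3)*65412 = -1016894952 + 43608*I*√55914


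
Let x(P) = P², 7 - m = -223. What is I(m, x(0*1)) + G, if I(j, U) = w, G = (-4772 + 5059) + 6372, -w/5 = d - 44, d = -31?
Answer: 7034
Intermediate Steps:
m = 230 (m = 7 - 1*(-223) = 7 + 223 = 230)
w = 375 (w = -5*(-31 - 44) = -5*(-75) = 375)
G = 6659 (G = 287 + 6372 = 6659)
I(j, U) = 375
I(m, x(0*1)) + G = 375 + 6659 = 7034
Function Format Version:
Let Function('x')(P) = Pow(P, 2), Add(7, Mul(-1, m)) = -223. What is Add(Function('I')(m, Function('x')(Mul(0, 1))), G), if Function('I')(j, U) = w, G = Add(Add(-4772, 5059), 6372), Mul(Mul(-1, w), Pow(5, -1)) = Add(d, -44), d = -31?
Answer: 7034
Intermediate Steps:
m = 230 (m = Add(7, Mul(-1, -223)) = Add(7, 223) = 230)
w = 375 (w = Mul(-5, Add(-31, -44)) = Mul(-5, -75) = 375)
G = 6659 (G = Add(287, 6372) = 6659)
Function('I')(j, U) = 375
Add(Function('I')(m, Function('x')(Mul(0, 1))), G) = Add(375, 6659) = 7034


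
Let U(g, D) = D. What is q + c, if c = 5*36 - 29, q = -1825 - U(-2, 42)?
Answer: -1716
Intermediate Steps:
q = -1867 (q = -1825 - 1*42 = -1825 - 42 = -1867)
c = 151 (c = 180 - 29 = 151)
q + c = -1867 + 151 = -1716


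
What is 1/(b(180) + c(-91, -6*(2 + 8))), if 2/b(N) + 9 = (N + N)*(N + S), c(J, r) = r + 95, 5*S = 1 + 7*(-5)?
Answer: 62343/2182007 ≈ 0.028571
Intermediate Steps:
S = -34/5 (S = (1 + 7*(-5))/5 = (1 - 35)/5 = (⅕)*(-34) = -34/5 ≈ -6.8000)
c(J, r) = 95 + r
b(N) = 2/(-9 + 2*N*(-34/5 + N)) (b(N) = 2/(-9 + (N + N)*(N - 34/5)) = 2/(-9 + (2*N)*(-34/5 + N)) = 2/(-9 + 2*N*(-34/5 + N)))
1/(b(180) + c(-91, -6*(2 + 8))) = 1/(10/(-45 - 68*180 + 10*180²) + (95 - 6*(2 + 8))) = 1/(10/(-45 - 12240 + 10*32400) + (95 - 6*10)) = 1/(10/(-45 - 12240 + 324000) + (95 - 60)) = 1/(10/311715 + 35) = 1/(10*(1/311715) + 35) = 1/(2/62343 + 35) = 1/(2182007/62343) = 62343/2182007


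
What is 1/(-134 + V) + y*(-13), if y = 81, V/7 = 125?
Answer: -780272/741 ≈ -1053.0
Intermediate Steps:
V = 875 (V = 7*125 = 875)
1/(-134 + V) + y*(-13) = 1/(-134 + 875) + 81*(-13) = 1/741 - 1053 = -780272/741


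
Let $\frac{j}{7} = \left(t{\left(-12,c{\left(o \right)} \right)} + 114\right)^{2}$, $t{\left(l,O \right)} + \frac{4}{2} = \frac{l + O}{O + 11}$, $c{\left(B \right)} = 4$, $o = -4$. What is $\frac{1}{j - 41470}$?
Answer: $\frac{225}{10238338} \approx 2.1976 \cdot 10^{-5}$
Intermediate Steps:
$t{\left(l,O \right)} = -2 + \frac{O + l}{11 + O}$ ($t{\left(l,O \right)} = -2 + \frac{l + O}{O + 11} = -2 + \frac{O + l}{11 + O}$)
$j = \frac{19569088}{225}$ ($j = 7 \left(\frac{-22 - 12 - 4}{11 + 4} + 114\right)^{2} = 7 \left(\frac{-22 - 12 - 4}{15} + 114\right)^{2} = 7 \left(\frac{1}{15} \left(-38\right) + 114\right)^{2} = 7 \left(- \frac{38}{15} + 114\right)^{2} = 7 \left(\frac{1672}{15}\right)^{2} = 7 \cdot \frac{2795584}{225} = \frac{19569088}{225} \approx 86974.0$)
$\frac{1}{j - 41470} = \frac{1}{\frac{19569088}{225} - 41470} = \frac{1}{\frac{10238338}{225}} = \frac{225}{10238338}$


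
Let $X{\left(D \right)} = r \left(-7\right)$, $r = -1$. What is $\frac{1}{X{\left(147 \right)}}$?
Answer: $\frac{1}{7} \approx 0.14286$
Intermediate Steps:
$X{\left(D \right)} = 7$ ($X{\left(D \right)} = \left(-1\right) \left(-7\right) = 7$)
$\frac{1}{X{\left(147 \right)}} = \frac{1}{7}$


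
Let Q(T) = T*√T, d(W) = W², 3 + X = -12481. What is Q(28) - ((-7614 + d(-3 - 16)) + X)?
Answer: 19737 + 56*√7 ≈ 19885.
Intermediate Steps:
X = -12484 (X = -3 - 12481 = -12484)
Q(T) = T^(3/2)
Q(28) - ((-7614 + d(-3 - 16)) + X) = 28^(3/2) - ((-7614 + (-3 - 16)²) - 12484) = 56*√7 - ((-7614 + (-19)²) - 12484) = 56*√7 - ((-7614 + 361) - 12484) = 56*√7 - (-7253 - 12484) = 56*√7 - 1*(-19737) = 56*√7 + 19737 = 19737 + 56*√7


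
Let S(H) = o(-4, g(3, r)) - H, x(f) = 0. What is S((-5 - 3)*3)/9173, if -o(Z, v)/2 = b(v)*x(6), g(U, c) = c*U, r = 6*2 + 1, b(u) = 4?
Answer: 24/9173 ≈ 0.0026164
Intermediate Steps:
r = 13 (r = 12 + 1 = 13)
g(U, c) = U*c
o(Z, v) = 0 (o(Z, v) = -8*0 = -2*0 = 0)
S(H) = -H (S(H) = 0 - H = -H)
S((-5 - 3)*3)/9173 = -(-5 - 3)*3/9173 = -(-8)*3*(1/9173) = -1*(-24)*(1/9173) = 24*(1/9173) = 24/9173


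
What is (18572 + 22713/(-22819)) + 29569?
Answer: 1098506766/22819 ≈ 48140.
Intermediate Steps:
(18572 + 22713/(-22819)) + 29569 = (18572 + 22713*(-1/22819)) + 29569 = (18572 - 22713/22819) + 29569 = 423771755/22819 + 29569 = 1098506766/22819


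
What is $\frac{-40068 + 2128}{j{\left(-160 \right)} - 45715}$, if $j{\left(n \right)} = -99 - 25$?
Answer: $\frac{37940}{45839} \approx 0.82768$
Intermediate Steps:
$j{\left(n \right)} = -124$
$\frac{-40068 + 2128}{j{\left(-160 \right)} - 45715} = \frac{-40068 + 2128}{-124 - 45715} = - \frac{37940}{-45839} = \left(-37940\right) \left(- \frac{1}{45839}\right) = \frac{37940}{45839}$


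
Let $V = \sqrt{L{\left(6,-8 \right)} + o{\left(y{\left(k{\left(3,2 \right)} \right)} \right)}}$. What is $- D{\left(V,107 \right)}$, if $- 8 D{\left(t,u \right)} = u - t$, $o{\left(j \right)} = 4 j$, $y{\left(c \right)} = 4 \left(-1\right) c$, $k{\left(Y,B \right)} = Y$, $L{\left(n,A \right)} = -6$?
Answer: $\frac{107}{8} - \frac{3 i \sqrt{6}}{8} \approx 13.375 - 0.91856 i$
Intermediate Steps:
$y{\left(c \right)} = - 4 c$
$V = 3 i \sqrt{6}$ ($V = \sqrt{-6 + 4 \left(\left(-4\right) 3\right)} = \sqrt{-6 + 4 \left(-12\right)} = \sqrt{-6 - 48} = \sqrt{-54} = 3 i \sqrt{6} \approx 7.3485 i$)
$D{\left(t,u \right)} = - \frac{u}{8} + \frac{t}{8}$ ($D{\left(t,u \right)} = - \frac{u - t}{8} = - \frac{u}{8} + \frac{t}{8}$)
$- D{\left(V,107 \right)} = - (\left(- \frac{1}{8}\right) 107 + \frac{3 i \sqrt{6}}{8}) = - (- \frac{107}{8} + \frac{3 i \sqrt{6}}{8}) = \frac{107}{8} - \frac{3 i \sqrt{6}}{8}$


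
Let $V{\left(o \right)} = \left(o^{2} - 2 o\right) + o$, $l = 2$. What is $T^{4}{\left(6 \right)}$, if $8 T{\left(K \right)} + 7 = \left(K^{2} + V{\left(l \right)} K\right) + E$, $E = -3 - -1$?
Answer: $\frac{2313441}{4096} \approx 564.8$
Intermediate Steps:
$E = -2$ ($E = -3 + 1 = -2$)
$V{\left(o \right)} = o^{2} - o$
$T{\left(K \right)} = - \frac{9}{8} + \frac{K}{4} + \frac{K^{2}}{8}$ ($T{\left(K \right)} = - \frac{7}{8} + \frac{\left(K^{2} + 2 \left(-1 + 2\right) K\right) - 2}{8} = - \frac{7}{8} + \frac{\left(K^{2} + 2 \cdot 1 K\right) - 2}{8} = - \frac{7}{8} + \frac{\left(K^{2} + 2 K\right) - 2}{8} = - \frac{7}{8} + \frac{-2 + K^{2} + 2 K}{8} = - \frac{7}{8} + \left(- \frac{1}{4} + \frac{K}{4} + \frac{K^{2}}{8}\right) = - \frac{9}{8} + \frac{K}{4} + \frac{K^{2}}{8}$)
$T^{4}{\left(6 \right)} = \left(- \frac{9}{8} + \frac{1}{4} \cdot 6 + \frac{6^{2}}{8}\right)^{4} = \left(- \frac{9}{8} + \frac{3}{2} + \frac{1}{8} \cdot 36\right)^{4} = \left(- \frac{9}{8} + \frac{3}{2} + \frac{9}{2}\right)^{4} = \left(\frac{39}{8}\right)^{4} = \frac{2313441}{4096}$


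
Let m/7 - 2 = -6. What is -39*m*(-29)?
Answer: -31668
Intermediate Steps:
m = -28 (m = 14 + 7*(-6) = 14 - 42 = -28)
-39*m*(-29) = -39*(-28)*(-29) = 1092*(-29) = -31668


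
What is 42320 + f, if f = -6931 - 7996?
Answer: 27393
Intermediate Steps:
f = -14927
42320 + f = 42320 - 14927 = 27393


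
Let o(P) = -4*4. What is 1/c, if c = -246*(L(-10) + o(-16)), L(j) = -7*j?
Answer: -1/13284 ≈ -7.5279e-5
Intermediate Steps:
o(P) = -16
c = -13284 (c = -246*(-7*(-10) - 16) = -246*(70 - 16) = -246*54 = -13284)
1/c = 1/(-13284) = -1/13284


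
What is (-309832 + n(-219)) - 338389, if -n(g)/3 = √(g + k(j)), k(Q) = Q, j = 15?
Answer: -648221 - 6*I*√51 ≈ -6.4822e+5 - 42.849*I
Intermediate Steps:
n(g) = -3*√(15 + g) (n(g) = -3*√(g + 15) = -3*√(15 + g))
(-309832 + n(-219)) - 338389 = (-309832 - 3*√(15 - 219)) - 338389 = (-309832 - 6*I*√51) - 338389 = -648221 - 6*I*√51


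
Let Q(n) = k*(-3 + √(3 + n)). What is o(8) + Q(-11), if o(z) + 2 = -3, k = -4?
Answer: 7 - 8*I*√2 ≈ 7.0 - 11.314*I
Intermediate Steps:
o(z) = -5 (o(z) = -2 - 3 = -5)
Q(n) = 12 - 4*√(3 + n) (Q(n) = -4*(-3 + √(3 + n)) = 12 - 4*√(3 + n))
o(8) + Q(-11) = -5 + (12 - 4*√(3 - 11)) = -5 + (12 - 8*I*√2) = 7 - 8*I*√2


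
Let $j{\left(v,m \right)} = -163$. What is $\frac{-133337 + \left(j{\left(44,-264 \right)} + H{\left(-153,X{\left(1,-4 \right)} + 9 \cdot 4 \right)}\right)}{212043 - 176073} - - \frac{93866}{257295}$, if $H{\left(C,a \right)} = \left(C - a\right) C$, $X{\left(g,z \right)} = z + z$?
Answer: $- \frac{1589816803}{616993410} \approx -2.5767$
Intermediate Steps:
$X{\left(g,z \right)} = 2 z$
$H{\left(C,a \right)} = C \left(C - a\right)$
$\frac{-133337 + \left(j{\left(44,-264 \right)} + H{\left(-153,X{\left(1,-4 \right)} + 9 \cdot 4 \right)}\right)}{212043 - 176073} - - \frac{93866}{257295} = \frac{-133337 - \left(163 + 153 \left(-153 - \left(2 \left(-4\right) + 9 \cdot 4\right)\right)\right)}{212043 - 176073} - - \frac{93866}{257295} = \frac{-133337 - \left(163 + 153 \left(-153 - \left(-8 + 36\right)\right)\right)}{35970} - \left(-93866\right) \frac{1}{257295} = \left(-133337 - \left(163 + 153 \left(-153 - 28\right)\right)\right) \frac{1}{35970} - - \frac{93866}{257295} = \left(-133337 - \left(163 + 153 \left(-153 - 28\right)\right)\right) \frac{1}{35970} + \frac{93866}{257295} = \left(-133337 - -27530\right) \frac{1}{35970} + \frac{93866}{257295} = \left(-133337 + \left(-163 + 27693\right)\right) \frac{1}{35970} + \frac{93866}{257295} = \left(-133337 + 27530\right) \frac{1}{35970} + \frac{93866}{257295} = \left(-105807\right) \frac{1}{35970} + \frac{93866}{257295} = - \frac{35269}{11990} + \frac{93866}{257295} = - \frac{1589816803}{616993410}$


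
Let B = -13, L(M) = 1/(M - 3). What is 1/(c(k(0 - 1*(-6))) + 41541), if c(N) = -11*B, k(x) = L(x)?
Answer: 1/41684 ≈ 2.3990e-5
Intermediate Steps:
L(M) = 1/(-3 + M)
k(x) = 1/(-3 + x)
c(N) = 143 (c(N) = -11*(-13) = 143)
1/(c(k(0 - 1*(-6))) + 41541) = 1/(143 + 41541) = 1/41684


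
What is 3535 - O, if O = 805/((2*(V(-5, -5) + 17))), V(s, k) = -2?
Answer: 21049/6 ≈ 3508.2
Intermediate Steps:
O = 161/6 (O = 805/((2*(-2 + 17))) = 805/((2*15)) = 805/30 = 805*(1/30) = 161/6 ≈ 26.833)
3535 - O = 3535 - 1*161/6 = 3535 - 161/6 = 21049/6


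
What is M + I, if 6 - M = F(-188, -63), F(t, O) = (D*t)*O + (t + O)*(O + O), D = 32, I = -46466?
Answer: -457094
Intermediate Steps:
F(t, O) = 2*O*(O + t) + 32*O*t (F(t, O) = (32*t)*O + (t + O)*(O + O) = 32*O*t + (O + t)*(2*O) = 32*O*t + 2*O*(O + t) = 2*O*(O + t) + 32*O*t)
M = -410628 (M = 6 - 2*(-63)*(-63 + 17*(-188)) = 6 - 2*(-63)*(-63 - 3196) = 6 - 2*(-63)*(-3259) = 6 - 1*410634 = 6 - 410634 = -410628)
M + I = -410628 - 46466 = -457094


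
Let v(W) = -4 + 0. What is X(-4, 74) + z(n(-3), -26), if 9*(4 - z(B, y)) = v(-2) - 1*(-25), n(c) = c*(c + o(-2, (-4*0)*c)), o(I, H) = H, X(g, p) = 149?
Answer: 452/3 ≈ 150.67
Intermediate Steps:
n(c) = c² (n(c) = c*(c + (-4*0)*c) = c*(c + 0*c) = c*(c + 0) = c*c = c²)
v(W) = -4
z(B, y) = 5/3 (z(B, y) = 4 - (-4 - 1*(-25))/9 = 4 - (-4 + 25)/9 = 4 - ⅑*21 = 4 - 7/3 = 5/3)
X(-4, 74) + z(n(-3), -26) = 149 + 5/3 = 452/3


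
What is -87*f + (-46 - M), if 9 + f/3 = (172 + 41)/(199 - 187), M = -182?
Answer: -8591/4 ≈ -2147.8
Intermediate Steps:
f = 105/4 (f = -27 + 3*((172 + 41)/(199 - 187)) = -27 + 3*(213/12) = -27 + 3*(213*(1/12)) = -27 + 3*(71/4) = -27 + 213/4 = 105/4 ≈ 26.250)
-87*f + (-46 - M) = -87*105/4 + (-46 - 1*(-182)) = -9135/4 + (-46 + 182) = -9135/4 + 136 = -8591/4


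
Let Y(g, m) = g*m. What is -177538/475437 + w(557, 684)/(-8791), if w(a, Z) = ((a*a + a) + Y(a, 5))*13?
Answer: -1939766672029/4179566667 ≈ -464.11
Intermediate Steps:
w(a, Z) = 13*a² + 78*a (w(a, Z) = ((a*a + a) + a*5)*13 = ((a² + a) + 5*a)*13 = ((a + a²) + 5*a)*13 = (a² + 6*a)*13 = 13*a² + 78*a)
-177538/475437 + w(557, 684)/(-8791) = -177538/475437 + (13*557*(6 + 557))/(-8791) = -177538*1/475437 + (13*557*563)*(-1/8791) = -177538/475437 + 4076683*(-1/8791) = -177538/475437 - 4076683/8791 = -1939766672029/4179566667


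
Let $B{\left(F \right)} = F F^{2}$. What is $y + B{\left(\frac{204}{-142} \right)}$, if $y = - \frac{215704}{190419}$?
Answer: $- \frac{279277000496}{68153054709} \approx -4.0978$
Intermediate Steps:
$B{\left(F \right)} = F^{3}$
$y = - \frac{215704}{190419}$ ($y = \left(-215704\right) \frac{1}{190419} = - \frac{215704}{190419} \approx -1.1328$)
$y + B{\left(\frac{204}{-142} \right)} = - \frac{215704}{190419} + \left(\frac{204}{-142}\right)^{3} = - \frac{215704}{190419} + \left(204 \left(- \frac{1}{142}\right)\right)^{3} = - \frac{215704}{190419} + \left(- \frac{102}{71}\right)^{3} = - \frac{215704}{190419} - \frac{1061208}{357911} = - \frac{279277000496}{68153054709}$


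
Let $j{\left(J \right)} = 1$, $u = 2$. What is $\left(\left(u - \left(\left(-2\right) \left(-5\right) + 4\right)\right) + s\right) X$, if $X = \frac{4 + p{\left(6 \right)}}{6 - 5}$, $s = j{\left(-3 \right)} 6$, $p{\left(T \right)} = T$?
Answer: $-60$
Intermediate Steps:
$s = 6$ ($s = 1 \cdot 6 = 6$)
$X = 10$ ($X = \frac{4 + 6}{6 - 5} = \frac{10}{1} = 10 \cdot 1 = 10$)
$\left(\left(u - \left(\left(-2\right) \left(-5\right) + 4\right)\right) + s\right) X = \left(\left(2 - \left(\left(-2\right) \left(-5\right) + 4\right)\right) + 6\right) 10 = \left(\left(2 - \left(10 + 4\right)\right) + 6\right) 10 = \left(\left(2 - 14\right) + 6\right) 10 = \left(-12 + 6\right) 10 = \left(-6\right) 10 = -60$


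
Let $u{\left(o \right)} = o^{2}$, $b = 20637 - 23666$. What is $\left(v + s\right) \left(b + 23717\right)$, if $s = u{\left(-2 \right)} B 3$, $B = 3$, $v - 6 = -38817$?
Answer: $-802177200$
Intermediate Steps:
$v = -38811$ ($v = 6 - 38817 = -38811$)
$b = -3029$
$s = 36$ ($s = \left(-2\right)^{2} \cdot 3 \cdot 3 = 4 \cdot 3 \cdot 3 = 12 \cdot 3 = 36$)
$\left(v + s\right) \left(b + 23717\right) = \left(-38811 + 36\right) \left(-3029 + 23717\right) = \left(-38775\right) 20688 = -802177200$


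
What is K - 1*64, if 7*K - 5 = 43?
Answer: -400/7 ≈ -57.143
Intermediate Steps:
K = 48/7 (K = 5/7 + (⅐)*43 = 5/7 + 43/7 = 48/7 ≈ 6.8571)
K - 1*64 = 48/7 - 1*64 = 48/7 - 64 = -400/7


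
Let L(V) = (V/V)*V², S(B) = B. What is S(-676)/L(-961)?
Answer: -676/923521 ≈ -0.00073198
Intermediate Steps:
L(V) = V² (L(V) = 1*V² = V²)
S(-676)/L(-961) = -676/((-961)²) = -676/923521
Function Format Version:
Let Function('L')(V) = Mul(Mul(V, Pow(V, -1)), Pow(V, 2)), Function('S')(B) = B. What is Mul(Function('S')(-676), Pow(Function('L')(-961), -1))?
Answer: Rational(-676, 923521) ≈ -0.00073198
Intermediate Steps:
Function('L')(V) = Pow(V, 2) (Function('L')(V) = Mul(1, Pow(V, 2)) = Pow(V, 2))
Mul(Function('S')(-676), Pow(Function('L')(-961), -1)) = Mul(-676, Pow(Pow(-961, 2), -1)) = Mul(-676, Pow(923521, -1)) = Mul(-676, Rational(1, 923521)) = Rational(-676, 923521)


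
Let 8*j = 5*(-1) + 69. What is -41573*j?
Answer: -332584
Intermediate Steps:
j = 8 (j = (5*(-1) + 69)/8 = (-5 + 69)/8 = (⅛)*64 = 8)
-41573*j = -41573*8 = -332584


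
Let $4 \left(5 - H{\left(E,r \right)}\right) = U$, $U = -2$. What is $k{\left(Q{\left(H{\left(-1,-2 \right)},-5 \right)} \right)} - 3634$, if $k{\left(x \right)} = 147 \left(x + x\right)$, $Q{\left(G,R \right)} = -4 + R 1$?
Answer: $-6280$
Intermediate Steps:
$H{\left(E,r \right)} = \frac{11}{2}$ ($H{\left(E,r \right)} = 5 - - \frac{1}{2} = 5 + \frac{1}{2} = \frac{11}{2}$)
$Q{\left(G,R \right)} = -4 + R$
$k{\left(x \right)} = 294 x$ ($k{\left(x \right)} = 147 \cdot 2 x = 294 x$)
$k{\left(Q{\left(H{\left(-1,-2 \right)},-5 \right)} \right)} - 3634 = 294 \left(-4 - 5\right) - 3634 = 294 \left(-9\right) - 3634 = -2646 - 3634 = -6280$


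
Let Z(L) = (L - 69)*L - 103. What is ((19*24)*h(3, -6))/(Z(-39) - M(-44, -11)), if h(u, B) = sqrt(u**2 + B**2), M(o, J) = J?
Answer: 171*sqrt(5)/515 ≈ 0.74246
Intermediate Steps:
h(u, B) = sqrt(B**2 + u**2)
Z(L) = -103 + L*(-69 + L) (Z(L) = (-69 + L)*L - 103 = L*(-69 + L) - 103 = -103 + L*(-69 + L))
((19*24)*h(3, -6))/(Z(-39) - M(-44, -11)) = ((19*24)*sqrt((-6)**2 + 3**2))/((-103 + (-39)**2 - 69*(-39)) - 1*(-11)) = (456*sqrt(36 + 9))/((-103 + 1521 + 2691) + 11) = (456*sqrt(45))/(4109 + 11) = (456*(3*sqrt(5)))/4120 = (1368*sqrt(5))*(1/4120) = 171*sqrt(5)/515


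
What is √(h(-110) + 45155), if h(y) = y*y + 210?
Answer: 3*√6385 ≈ 239.72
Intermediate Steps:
h(y) = 210 + y² (h(y) = y² + 210 = 210 + y²)
√(h(-110) + 45155) = √((210 + (-110)²) + 45155) = √((210 + 12100) + 45155) = √(12310 + 45155) = √57465 = 3*√6385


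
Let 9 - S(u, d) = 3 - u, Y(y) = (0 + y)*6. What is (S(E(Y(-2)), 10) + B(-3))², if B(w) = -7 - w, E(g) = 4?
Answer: 36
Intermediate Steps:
Y(y) = 6*y (Y(y) = y*6 = 6*y)
S(u, d) = 6 + u (S(u, d) = 9 - (3 - u) = 9 + (-3 + u) = 6 + u)
(S(E(Y(-2)), 10) + B(-3))² = ((6 + 4) + (-7 - 1*(-3)))² = (10 + (-7 + 3))² = (10 - 4)² = 6² = 36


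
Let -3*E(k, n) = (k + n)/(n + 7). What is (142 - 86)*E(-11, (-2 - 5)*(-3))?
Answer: -20/3 ≈ -6.6667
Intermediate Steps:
E(k, n) = -(k + n)/(3*(7 + n)) (E(k, n) = -(k + n)/(3*(n + 7)) = -(k + n)/(3*(7 + n)))
(142 - 86)*E(-11, (-2 - 5)*(-3)) = (142 - 86)*((-1*(-11) - (-2 - 5)*(-3))/(3*(7 + (-2 - 5)*(-3)))) = 56*((11 - (-7)*(-3))/(3*(7 - 7*(-3)))) = 56*((11 - 1*21)/(3*(7 + 21))) = 56*((1/3)*(11 - 21)/28) = 56*((1/3)*(1/28)*(-10)) = 56*(-5/42) = -20/3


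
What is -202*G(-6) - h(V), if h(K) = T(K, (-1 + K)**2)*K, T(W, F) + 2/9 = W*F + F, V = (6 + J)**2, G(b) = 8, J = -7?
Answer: -14542/9 ≈ -1615.8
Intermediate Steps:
V = 1 (V = (6 - 7)**2 = (-1)**2 = 1)
T(W, F) = -2/9 + F + F*W (T(W, F) = -2/9 + (W*F + F) = -2/9 + (F*W + F) = -2/9 + (F + F*W) = -2/9 + F + F*W)
h(K) = K*(-2/9 + (-1 + K)**2 + K*(-1 + K)**2) (h(K) = (-2/9 + (-1 + K)**2 + (-1 + K)**2*K)*K = (-2/9 + (-1 + K)**2 + K*(-1 + K)**2)*K = K*(-2/9 + (-1 + K)**2 + K*(-1 + K)**2))
-202*G(-6) - h(V) = -202*8 - (7/9 + 1**3 - 1*1 - 1*1**2) = -1616 - (7/9 + 1 - 1 - 1*1) = -1616 - (7/9 + 1 - 1 - 1) = -1616 - (-2)/9 = -1616 - 1*(-2/9) = -1616 + 2/9 = -14542/9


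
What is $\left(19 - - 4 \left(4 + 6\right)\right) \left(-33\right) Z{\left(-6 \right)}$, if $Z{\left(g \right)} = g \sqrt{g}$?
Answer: $11682 i \sqrt{6} \approx 28615.0 i$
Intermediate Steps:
$Z{\left(g \right)} = g^{\frac{3}{2}}$
$\left(19 - - 4 \left(4 + 6\right)\right) \left(-33\right) Z{\left(-6 \right)} = \left(19 - - 4 \left(4 + 6\right)\right) \left(-33\right) \left(-6\right)^{\frac{3}{2}} = \left(19 - \left(-4\right) 10\right) \left(-33\right) \left(- 6 i \sqrt{6}\right) = \left(19 - -40\right) \left(-33\right) \left(- 6 i \sqrt{6}\right) = \left(19 + 40\right) \left(-33\right) \left(- 6 i \sqrt{6}\right) = 59 \left(-33\right) \left(- 6 i \sqrt{6}\right) = - 1947 \left(- 6 i \sqrt{6}\right) = 11682 i \sqrt{6}$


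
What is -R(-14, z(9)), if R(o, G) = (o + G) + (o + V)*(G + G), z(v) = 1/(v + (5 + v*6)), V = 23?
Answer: 933/68 ≈ 13.721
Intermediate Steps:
z(v) = 1/(5 + 7*v) (z(v) = 1/(v + (5 + 6*v)) = 1/(5 + 7*v))
R(o, G) = G + o + 2*G*(23 + o) (R(o, G) = (o + G) + (o + 23)*(G + G) = (G + o) + (23 + o)*(2*G) = (G + o) + 2*G*(23 + o) = G + o + 2*G*(23 + o))
-R(-14, z(9)) = -(-14 + 47/(5 + 7*9) + 2*(-14)/(5 + 7*9)) = -(-14 + 47/(5 + 63) + 2*(-14)/(5 + 63)) = -(-14 + 47/68 + 2*(-14)/68) = -(-14 + 47*(1/68) + 2*(1/68)*(-14)) = -(-14 + 47/68 - 7/17) = -1*(-933/68) = 933/68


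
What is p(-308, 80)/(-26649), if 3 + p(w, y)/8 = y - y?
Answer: 8/8883 ≈ 0.00090060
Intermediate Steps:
p(w, y) = -24 (p(w, y) = -24 + 8*(y - y) = -24 + 8*0 = -24 + 0 = -24)
p(-308, 80)/(-26649) = -24/(-26649) = -24*(-1/26649) = 8/8883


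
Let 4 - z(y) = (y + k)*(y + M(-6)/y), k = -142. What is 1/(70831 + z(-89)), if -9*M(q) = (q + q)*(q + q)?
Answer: 89/4478260 ≈ 1.9874e-5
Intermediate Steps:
M(q) = -4*q²/9 (M(q) = -(q + q)*(q + q)/9 = -2*q*2*q/9 = -4*q²/9)
z(y) = 4 - (-142 + y)*(y - 16/y) (z(y) = 4 - (y - 142)*(y + (-4/9*(-6)²)/y) = 4 - (-142 + y)*(y + (-4/9*36)/y) = 4 - (-142 + y)*(y - 16/y))
1/(70831 + z(-89)) = 1/(70831 + (20 - 1*(-89)² - 2272/(-89) + 142*(-89))) = 1/(70831 + (20 - 1*7921 - 2272*(-1/89) - 12638)) = 1/(70831 + (20 - 7921 + 2272/89 - 12638)) = 1/(70831 - 1825699/89) = 1/(4478260/89) = 89/4478260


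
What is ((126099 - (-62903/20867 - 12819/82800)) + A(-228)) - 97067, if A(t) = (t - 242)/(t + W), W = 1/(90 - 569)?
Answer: 6739525780498073/232099467600 ≈ 29037.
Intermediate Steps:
W = -1/479 (W = 1/(-479) = -1/479 ≈ -0.0020877)
A(t) = (-242 + t)/(-1/479 + t) (A(t) = (t - 242)/(t - 1/479) = (-242 + t)/(-1/479 + t))
((126099 - (-62903/20867 - 12819/82800)) + A(-228)) - 97067 = ((126099 - (-62903/20867 - 12819/82800)) + 479*(-242 - 228)/(-1 + 479*(-228))) - 97067 = ((126099 - (-62903*1/20867 - 12819*1/82800)) + 479*(-470)/(-1 - 109212)) - 97067 = ((126099 - (-62903/20867 - 4273/27600)) + 479*(-470)/(-109213)) - 97067 = ((126099 - 1*(-1825287491/575929200)) + 479*(-1/109213)*(-470)) - 97067 = ((126099 + 1825287491/575929200) + 225130/109213) - 97067 = (72625921478291/575929200 + 225130/109213) - 97067 = 29268724802027273/232099467600 - 97067 = 6739525780498073/232099467600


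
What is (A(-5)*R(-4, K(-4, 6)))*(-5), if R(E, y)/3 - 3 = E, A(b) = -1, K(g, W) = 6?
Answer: -15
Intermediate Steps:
R(E, y) = 9 + 3*E
(A(-5)*R(-4, K(-4, 6)))*(-5) = -(9 + 3*(-4))*(-5) = -(9 - 12)*(-5) = -1*(-3)*(-5) = 3*(-5) = -15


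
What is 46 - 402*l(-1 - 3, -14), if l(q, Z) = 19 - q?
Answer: -9200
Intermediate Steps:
46 - 402*l(-1 - 3, -14) = 46 - 402*(19 - (-1 - 3)) = 46 - 402*(19 - 1*(-4)) = 46 - 402*(19 + 4) = 46 - 402*23 = 46 - 9246 = -9200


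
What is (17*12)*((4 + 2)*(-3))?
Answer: -3672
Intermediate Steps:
(17*12)*((4 + 2)*(-3)) = 204*(6*(-3)) = 204*(-18) = -3672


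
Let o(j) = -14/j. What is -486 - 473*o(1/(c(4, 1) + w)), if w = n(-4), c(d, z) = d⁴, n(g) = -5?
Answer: 1661636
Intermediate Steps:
w = -5
-486 - 473*o(1/(c(4, 1) + w)) = -486 - (-6622)/(1/(4⁴ - 5)) = -486 - (-6622)/(1/(256 - 5)) = -486 - (-6622)/(1/251) = -486 - (-6622)/1/251 = -486 - (-6622)*251 = -486 - 473*(-3514) = -486 + 1662122 = 1661636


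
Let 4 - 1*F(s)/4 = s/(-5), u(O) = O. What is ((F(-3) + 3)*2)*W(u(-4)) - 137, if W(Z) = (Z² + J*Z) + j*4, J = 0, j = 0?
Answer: 1971/5 ≈ 394.20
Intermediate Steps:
F(s) = 16 + 4*s/5 (F(s) = 16 - 4*s/(-5) = 16 - 4*s*(-1)/5 = 16 - (-4)*s/5 = 16 + 4*s/5)
W(Z) = Z² (W(Z) = (Z² + 0*Z) + 0*4 = (Z² + 0) + 0 = Z² + 0 = Z²)
((F(-3) + 3)*2)*W(u(-4)) - 137 = (((16 + (⅘)*(-3)) + 3)*2)*(-4)² - 137 = (((16 - 12/5) + 3)*2)*16 - 137 = ((68/5 + 3)*2)*16 - 137 = ((83/5)*2)*16 - 137 = (166/5)*16 - 137 = 2656/5 - 137 = 1971/5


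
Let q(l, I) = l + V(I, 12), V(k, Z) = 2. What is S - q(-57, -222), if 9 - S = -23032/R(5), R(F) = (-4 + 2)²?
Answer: 5822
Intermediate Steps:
R(F) = 4 (R(F) = (-2)² = 4)
q(l, I) = 2 + l (q(l, I) = l + 2 = 2 + l)
S = 5767 (S = 9 - (-23032)/4 = 9 - 1*(-5758) = 9 + 5758 = 5767)
S - q(-57, -222) = 5767 - (2 - 57) = 5767 - 1*(-55) = 5767 + 55 = 5822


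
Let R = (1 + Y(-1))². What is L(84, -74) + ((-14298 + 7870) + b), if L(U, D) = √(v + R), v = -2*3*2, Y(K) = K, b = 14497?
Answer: 8069 + 2*I*√3 ≈ 8069.0 + 3.4641*I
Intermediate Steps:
v = -12 (v = -6*2 = -12)
R = 0 (R = (1 - 1)² = 0² = 0)
L(U, D) = 2*I*√3 (L(U, D) = √(-12 + 0) = √(-12) = 2*I*√3)
L(84, -74) + ((-14298 + 7870) + b) = 2*I*√3 + ((-14298 + 7870) + 14497) = 2*I*√3 + (-6428 + 14497) = 2*I*√3 + 8069 = 8069 + 2*I*√3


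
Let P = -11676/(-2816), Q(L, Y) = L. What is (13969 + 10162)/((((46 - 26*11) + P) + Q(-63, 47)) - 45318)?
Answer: -16988224/32114265 ≈ -0.52899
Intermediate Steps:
P = 2919/704 (P = -11676*(-1/2816) = 2919/704 ≈ 4.1463)
(13969 + 10162)/((((46 - 26*11) + P) + Q(-63, 47)) - 45318) = (13969 + 10162)/((((46 - 26*11) + 2919/704) - 63) - 45318) = 24131/((((46 - 286) + 2919/704) - 63) - 45318) = 24131/(((-240 + 2919/704) - 63) - 45318) = 24131/((-166041/704 - 63) - 45318) = 24131/(-210393/704 - 45318) = 24131/(-32114265/704) = 24131*(-704/32114265) = -16988224/32114265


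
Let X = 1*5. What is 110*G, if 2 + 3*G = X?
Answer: 110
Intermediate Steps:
X = 5
G = 1 (G = -⅔ + (⅓)*5 = -⅔ + 5/3 = 1)
110*G = 110*1 = 110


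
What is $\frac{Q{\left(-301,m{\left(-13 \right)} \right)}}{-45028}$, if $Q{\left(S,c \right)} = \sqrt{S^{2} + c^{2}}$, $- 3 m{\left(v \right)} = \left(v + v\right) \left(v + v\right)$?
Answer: $- \frac{\sqrt{1272385}}{135084} \approx -0.0083504$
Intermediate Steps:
$m{\left(v \right)} = - \frac{4 v^{2}}{3}$ ($m{\left(v \right)} = - \frac{\left(v + v\right) \left(v + v\right)}{3} = - \frac{2 v 2 v}{3} = - \frac{4 v^{2}}{3}$)
$\frac{Q{\left(-301,m{\left(-13 \right)} \right)}}{-45028} = \frac{\sqrt{\left(-301\right)^{2} + \left(- \frac{4 \left(-13\right)^{2}}{3}\right)^{2}}}{-45028} = \sqrt{90601 + \left(\left(- \frac{4}{3}\right) 169\right)^{2}} \left(- \frac{1}{45028}\right) = \sqrt{90601 + \left(- \frac{676}{3}\right)^{2}} \left(- \frac{1}{45028}\right) = \sqrt{90601 + \frac{456976}{9}} \left(- \frac{1}{45028}\right) = \sqrt{\frac{1272385}{9}} \left(- \frac{1}{45028}\right) = \frac{\sqrt{1272385}}{3} \left(- \frac{1}{45028}\right) = - \frac{\sqrt{1272385}}{135084}$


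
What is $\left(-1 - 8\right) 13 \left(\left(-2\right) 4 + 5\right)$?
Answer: $351$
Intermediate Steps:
$\left(-1 - 8\right) 13 \left(\left(-2\right) 4 + 5\right) = \left(-1 - 8\right) 13 \left(-8 + 5\right) = \left(-9\right) 13 \left(-3\right) = \left(-117\right) \left(-3\right) = 351$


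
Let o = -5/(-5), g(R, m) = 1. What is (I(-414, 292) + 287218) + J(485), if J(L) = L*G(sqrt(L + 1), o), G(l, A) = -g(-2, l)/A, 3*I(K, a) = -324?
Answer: 286625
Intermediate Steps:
I(K, a) = -108 (I(K, a) = (1/3)*(-324) = -108)
o = 1 (o = -5*(-1/5) = 1)
G(l, A) = -1/A
J(L) = -L (J(L) = L*(-1/1) = L*(-1*1) = L*(-1) = -L)
(I(-414, 292) + 287218) + J(485) = (-108 + 287218) - 1*485 = 287110 - 485 = 286625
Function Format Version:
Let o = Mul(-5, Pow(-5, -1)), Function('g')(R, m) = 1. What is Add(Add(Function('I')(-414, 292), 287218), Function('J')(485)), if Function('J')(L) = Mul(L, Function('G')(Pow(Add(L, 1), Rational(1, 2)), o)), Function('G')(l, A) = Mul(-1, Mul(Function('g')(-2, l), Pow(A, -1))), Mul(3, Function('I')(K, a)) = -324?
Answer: 286625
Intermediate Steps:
Function('I')(K, a) = -108 (Function('I')(K, a) = Mul(Rational(1, 3), -324) = -108)
o = 1 (o = Mul(-5, Rational(-1, 5)) = 1)
Function('G')(l, A) = Mul(-1, Pow(A, -1)) (Function('G')(l, A) = Mul(-1, Mul(1, Pow(A, -1))) = Mul(-1, Pow(A, -1)))
Function('J')(L) = Mul(-1, L) (Function('J')(L) = Mul(L, Mul(-1, Pow(1, -1))) = Mul(L, Mul(-1, 1)) = Mul(L, -1) = Mul(-1, L))
Add(Add(Function('I')(-414, 292), 287218), Function('J')(485)) = Add(Add(-108, 287218), Mul(-1, 485)) = Add(287110, -485) = 286625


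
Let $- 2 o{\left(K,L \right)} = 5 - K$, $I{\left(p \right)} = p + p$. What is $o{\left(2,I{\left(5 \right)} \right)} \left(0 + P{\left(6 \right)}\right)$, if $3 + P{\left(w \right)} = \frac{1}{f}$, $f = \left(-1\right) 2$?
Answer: $\frac{21}{4} \approx 5.25$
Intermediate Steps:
$f = -2$
$I{\left(p \right)} = 2 p$
$o{\left(K,L \right)} = - \frac{5}{2} + \frac{K}{2}$ ($o{\left(K,L \right)} = - \frac{5 - K}{2} = - \frac{5}{2} + \frac{K}{2}$)
$P{\left(w \right)} = - \frac{7}{2}$ ($P{\left(w \right)} = -3 + \frac{1}{-2} = -3 - \frac{1}{2} = - \frac{7}{2}$)
$o{\left(2,I{\left(5 \right)} \right)} \left(0 + P{\left(6 \right)}\right) = \left(- \frac{5}{2} + \frac{1}{2} \cdot 2\right) \left(0 - \frac{7}{2}\right) = \left(- \frac{5}{2} + 1\right) \left(- \frac{7}{2}\right) = \left(- \frac{3}{2}\right) \left(- \frac{7}{2}\right) = \frac{21}{4}$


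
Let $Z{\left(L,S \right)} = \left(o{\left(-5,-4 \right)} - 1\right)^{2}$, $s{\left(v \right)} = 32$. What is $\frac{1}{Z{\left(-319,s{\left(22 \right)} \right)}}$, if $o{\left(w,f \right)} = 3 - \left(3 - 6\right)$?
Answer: $\frac{1}{25} \approx 0.04$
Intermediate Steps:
$o{\left(w,f \right)} = 6$ ($o{\left(w,f \right)} = 3 - \left(3 - 6\right) = 3 - -3 = 3 + 3 = 6$)
$Z{\left(L,S \right)} = 25$ ($Z{\left(L,S \right)} = \left(6 - 1\right)^{2} = 5^{2} = 25$)
$\frac{1}{Z{\left(-319,s{\left(22 \right)} \right)}} = \frac{1}{25}$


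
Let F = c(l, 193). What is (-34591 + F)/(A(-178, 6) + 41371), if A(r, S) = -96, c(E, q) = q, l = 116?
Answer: -2646/3175 ≈ -0.83339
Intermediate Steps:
F = 193
(-34591 + F)/(A(-178, 6) + 41371) = (-34591 + 193)/(-96 + 41371) = -34398/41275 = -34398*1/41275 = -2646/3175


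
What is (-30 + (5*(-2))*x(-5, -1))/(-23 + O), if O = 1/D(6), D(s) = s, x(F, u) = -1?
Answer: 120/137 ≈ 0.87591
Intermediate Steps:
O = ⅙ (O = 1/6 = ⅙ ≈ 0.16667)
(-30 + (5*(-2))*x(-5, -1))/(-23 + O) = (-30 + (5*(-2))*(-1))/(-23 + ⅙) = (-30 - 10*(-1))/(-137/6) = -6*(-30 + 10)/137 = -6/137*(-20) = 120/137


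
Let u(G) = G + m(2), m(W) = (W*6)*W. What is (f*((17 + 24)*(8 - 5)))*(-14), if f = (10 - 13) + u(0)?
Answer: -36162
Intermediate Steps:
m(W) = 6*W² (m(W) = (6*W)*W = 6*W²)
u(G) = 24 + G (u(G) = G + 6*2² = G + 6*4 = G + 24 = 24 + G)
f = 21 (f = (10 - 13) + (24 + 0) = -3 + 24 = 21)
(f*((17 + 24)*(8 - 5)))*(-14) = (21*((17 + 24)*(8 - 5)))*(-14) = (21*(41*3))*(-14) = (21*123)*(-14) = 2583*(-14) = -36162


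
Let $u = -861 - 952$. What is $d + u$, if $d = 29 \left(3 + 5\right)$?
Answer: $-1581$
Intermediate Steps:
$d = 232$ ($d = 29 \cdot 8 = 232$)
$u = -1813$ ($u = -861 - 952 = -1813$)
$d + u = 232 - 1813 = -1581$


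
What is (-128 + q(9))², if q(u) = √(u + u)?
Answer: 16402 - 768*√2 ≈ 15316.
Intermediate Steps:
q(u) = √2*√u (q(u) = √(2*u) = √2*√u)
(-128 + q(9))² = (-128 + √2*√9)² = (-128 + √2*3)² = (-128 + 3*√2)²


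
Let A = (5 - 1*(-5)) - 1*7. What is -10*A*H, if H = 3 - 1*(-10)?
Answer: -390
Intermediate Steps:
A = 3 (A = (5 + 5) - 7 = 10 - 7 = 3)
H = 13 (H = 3 + 10 = 13)
-10*A*H = -10*3*13 = -30*13 = -1*390 = -390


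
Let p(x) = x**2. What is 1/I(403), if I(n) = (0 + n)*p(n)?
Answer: 1/65450827 ≈ 1.5279e-8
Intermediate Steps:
I(n) = n**3 (I(n) = (0 + n)*n**2 = n*n**2 = n**3)
1/I(403) = 1/(403**3) = 1/65450827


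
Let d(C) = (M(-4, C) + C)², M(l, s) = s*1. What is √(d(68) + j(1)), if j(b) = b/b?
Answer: √18497 ≈ 136.00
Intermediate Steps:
j(b) = 1
M(l, s) = s
d(C) = 4*C² (d(C) = (C + C)² = (2*C)² = 4*C²)
√(d(68) + j(1)) = √(4*68² + 1) = √(4*4624 + 1) = √(18496 + 1) = √18497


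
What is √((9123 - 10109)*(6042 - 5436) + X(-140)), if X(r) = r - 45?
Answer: I*√597701 ≈ 773.11*I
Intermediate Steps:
X(r) = -45 + r
√((9123 - 10109)*(6042 - 5436) + X(-140)) = √((9123 - 10109)*(6042 - 5436) + (-45 - 140)) = √(-986*606 - 185) = √(-597516 - 185) = √(-597701) = I*√597701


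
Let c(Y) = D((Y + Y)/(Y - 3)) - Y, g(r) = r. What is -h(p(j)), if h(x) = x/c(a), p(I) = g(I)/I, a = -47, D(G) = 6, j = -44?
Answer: -1/53 ≈ -0.018868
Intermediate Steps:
c(Y) = 6 - Y
p(I) = 1 (p(I) = I/I = 1)
h(x) = x/53 (h(x) = x/(6 - 1*(-47)) = x/(6 + 47) = x/53)
-h(p(j)) = -1/53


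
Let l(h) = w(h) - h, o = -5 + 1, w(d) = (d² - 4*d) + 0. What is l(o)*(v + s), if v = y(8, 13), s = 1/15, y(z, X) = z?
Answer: 1452/5 ≈ 290.40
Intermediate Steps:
w(d) = d² - 4*d
s = 1/15 ≈ 0.066667
v = 8
o = -4
l(h) = -h + h*(-4 + h) (l(h) = h*(-4 + h) - h = -h + h*(-4 + h))
l(o)*(v + s) = (-4*(-5 - 4))*(8 + 1/15) = -4*(-9)*(121/15) = 36*(121/15) = 1452/5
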